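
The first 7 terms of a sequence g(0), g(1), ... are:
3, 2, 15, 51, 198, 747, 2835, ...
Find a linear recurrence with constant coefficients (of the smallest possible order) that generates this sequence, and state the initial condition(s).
Look for the lowest-order linear relation among consecutive terms.
Observation: g(n) - 3·g(n-1) - (3)·g(n-2) = 0 holds for the shown terms, and no order-1 relation g(n) = α·g(n-1) + β fits.
Check at n=3: 3·15 + (3)·2 = 51. ✓

g(n) = 3g(n-1) + 3g(n-2), g(0) = 3, g(1) = 2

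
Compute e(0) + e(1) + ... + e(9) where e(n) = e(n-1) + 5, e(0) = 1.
Computing the sequence terms: 1, 6, 11, 16, 21, 26, 31, 36, 41, 46
Adding these values together:

235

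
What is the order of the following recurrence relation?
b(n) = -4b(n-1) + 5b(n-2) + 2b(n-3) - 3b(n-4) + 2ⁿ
The order is the largest lag k for which b(n-k) appears. Here the deepest term is b(n-4) (the 2ⁿ term is non-homogeneous and does not affect the order), so the order is 4.

Order 4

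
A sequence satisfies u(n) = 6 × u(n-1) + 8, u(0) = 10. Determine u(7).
Computing step by step:
u(0) = 10
u(1) = 6 × 10 + 8 = 68
u(2) = 6 × 68 + 8 = 416
u(3) = 6 × 416 + 8 = 2504
u(4) = 6 × 2504 + 8 = 15032
u(5) = 6 × 15032 + 8 = 90200
u(6) = 6 × 90200 + 8 = 541208
u(7) = 6 × 541208 + 8 = 3247256

3247256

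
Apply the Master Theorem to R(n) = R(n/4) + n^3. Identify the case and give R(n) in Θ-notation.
Master Theorem template: R(n) = a·R(n/b) + f(n).
Here: a=1, b=4, f(n)=n^3
Compute log_b(a) = log_4(1) = 0.
f(n) = n^3 = Ω(n^(0+ε)) with ε = 3, and the regularity condition holds (a·f(n/b) = (a/b^3)·f(n) with a/b^3 = 4^-3 < 1). Case 3: R(n) = Θ(f(n)) = Θ(n^3).

Case 3: R(n) = Θ(n^3)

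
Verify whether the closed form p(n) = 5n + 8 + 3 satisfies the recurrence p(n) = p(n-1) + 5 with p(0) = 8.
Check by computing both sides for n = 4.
From the recurrence with p(0) = 8:
  p(0) = 8, p(1) = 13, p(2) = 18, p(3) = 23, p(4) = 28
  so the recurrence gives p(4) = 28.
From the proposed closed form p(n) = 5n + 8 + 3:
  p(4) = 31.
The recurrence gives 28 but the closed form gives 31, so the closed form does not satisfy the recurrence.

No, the closed form is incorrect.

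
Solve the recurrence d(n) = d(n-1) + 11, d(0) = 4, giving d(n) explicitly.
Recurrence: d(n) = d(n-1) + 11, initial: d(0) = 4.
Each step adds 11, so d(n) = d(0) + 11n = 11n + 4.

d(n) = 11n + 4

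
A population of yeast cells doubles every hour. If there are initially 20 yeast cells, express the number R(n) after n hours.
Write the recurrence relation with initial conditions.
Each hour multiplies the count by 2, so the count after n hours depends only on the count after n-1 hours: R(n) = 2 × R(n-1). The starting count gives R(0) = 20.
Unrolling n times gives the closed form R(n) = 20 × 2ⁿ.

R(n) = 2 × R(n-1), R(0) = 20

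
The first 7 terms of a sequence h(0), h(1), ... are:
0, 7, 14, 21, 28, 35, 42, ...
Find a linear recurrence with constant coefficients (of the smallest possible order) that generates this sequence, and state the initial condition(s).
Look for the lowest-order linear relation among consecutive terms.
Observation: consecutive differences are constant (= 7).
Check at n=2: 1·7 + 7 = 14. ✓

h(n) = h(n-1) + 7, h(0) = 0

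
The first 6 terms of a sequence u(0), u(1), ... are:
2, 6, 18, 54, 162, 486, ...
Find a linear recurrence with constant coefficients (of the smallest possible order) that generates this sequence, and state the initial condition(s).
Look for the lowest-order linear relation among consecutive terms.
Observation: each term is 3× the previous.
Check at n=2: 3·6 = 18. ✓

u(n) = 3 × u(n-1), u(0) = 2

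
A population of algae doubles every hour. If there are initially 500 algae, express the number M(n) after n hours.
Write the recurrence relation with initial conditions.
Each hour multiplies the count by 2, so the count after n hours depends only on the count after n-1 hours: M(n) = 2 × M(n-1). The starting count gives M(0) = 500.
Unrolling n times gives the closed form M(n) = 500 × 2ⁿ.

M(n) = 2 × M(n-1), M(0) = 500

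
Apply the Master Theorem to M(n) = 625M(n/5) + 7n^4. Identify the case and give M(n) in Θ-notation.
Master Theorem template: M(n) = a·M(n/b) + f(n).
Here: a=625, b=5, f(n)=7n^4
Compute log_b(a) = log_5(625) = 4.
f(n) = 7n^4 = Θ(n^4). Case 2: M(n) = Θ(n^4 log n).

Case 2: M(n) = Θ(n^4 log n)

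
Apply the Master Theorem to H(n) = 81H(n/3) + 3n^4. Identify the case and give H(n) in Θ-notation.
Master Theorem template: H(n) = a·H(n/b) + f(n).
Here: a=81, b=3, f(n)=3n^4
Compute log_b(a) = log_3(81) = 4.
f(n) = 3n^4 = Θ(n^4). Case 2: H(n) = Θ(n^4 log n).

Case 2: H(n) = Θ(n^4 log n)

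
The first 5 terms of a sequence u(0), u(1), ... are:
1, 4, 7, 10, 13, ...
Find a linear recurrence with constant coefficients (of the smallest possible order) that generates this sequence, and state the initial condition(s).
Look for the lowest-order linear relation among consecutive terms.
Observation: consecutive differences are constant (= 3).
Check at n=2: 1·4 + 3 = 7. ✓

u(n) = u(n-1) + 3, u(0) = 1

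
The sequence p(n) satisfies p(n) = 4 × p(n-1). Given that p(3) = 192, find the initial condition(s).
In general p(n) = 4ⁿ · p(0). At n = 3: p(0) = p(3) / 4^3 = 192 / 64 = 3.

p(0) = 3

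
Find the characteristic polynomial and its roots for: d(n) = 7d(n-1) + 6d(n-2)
Substitute d(n) = rⁿ and divide through by rⁿ⁻²: r² - 7r - 6 = 0
Discriminant: 7² + 4·6 = 73, not a perfect square, so by the quadratic formula r = (7 ± √73)/2.
General solution: d(n) = A·r₁ⁿ + B·r₂ⁿ where r₁,r₂ = (7 ± √73)/2

Characteristic: r² - 7r - 6 = 0, Roots: r = (7 ± √73)/2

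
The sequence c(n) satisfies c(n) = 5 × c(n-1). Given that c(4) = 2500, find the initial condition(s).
In general c(n) = 5ⁿ · c(0). At n = 4: c(0) = c(4) / 5^4 = 2500 / 625 = 4.

c(0) = 4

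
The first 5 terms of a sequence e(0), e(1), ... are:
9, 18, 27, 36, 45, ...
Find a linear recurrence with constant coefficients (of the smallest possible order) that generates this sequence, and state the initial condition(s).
Look for the lowest-order linear relation among consecutive terms.
Observation: consecutive differences are constant (= 9).
Check at n=2: 1·18 + 9 = 27. ✓

e(n) = e(n-1) + 9, e(0) = 9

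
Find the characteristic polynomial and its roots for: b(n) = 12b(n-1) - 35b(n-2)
Substitute b(n) = rⁿ and divide through by rⁿ⁻²: r² - 12r + 35 = 0
Factor: (r - 7)(r - 5) = 0, so r = 7, 5.
General solution: b(n) = A·7ⁿ + B·5ⁿ

Characteristic: r² - 12r + 35 = 0, Roots: r = 7, 5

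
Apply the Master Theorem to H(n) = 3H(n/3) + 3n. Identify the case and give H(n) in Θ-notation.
Master Theorem template: H(n) = a·H(n/b) + f(n).
Here: a=3, b=3, f(n)=3n
Compute log_b(a) = log_3(3) = 1.
f(n) = 3n = Θ(n). Case 2: H(n) = Θ(n log n).

Case 2: H(n) = Θ(n log n)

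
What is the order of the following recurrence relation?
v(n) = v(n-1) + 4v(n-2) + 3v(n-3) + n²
The order is the largest lag k for which v(n-k) appears. Here the deepest term is v(n-3) (the n² term is non-homogeneous and does not affect the order), so the order is 3.

Order 3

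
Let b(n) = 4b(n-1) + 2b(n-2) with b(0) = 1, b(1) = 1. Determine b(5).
Computing the sequence terms:
1, 1, 6, 26, 116, 516

516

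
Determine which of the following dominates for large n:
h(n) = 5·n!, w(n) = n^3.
Comparing growth rates:
Growth-rate hierarchy: log n ≺ any polynomial ≺ any exponential cⁿ (c>1) ≺ n! ≺ nⁿ.
factorial dominates polynomial degree 3 asymptotically.

h(n) grows faster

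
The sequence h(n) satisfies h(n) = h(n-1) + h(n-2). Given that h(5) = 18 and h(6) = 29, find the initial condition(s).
Work backwards using h(k) = h(k+2) - h(k+1):
h(4) = h(6) - h(5) = 29 - 18 = 11
h(3) = h(5) - h(4) = 18 - 11 = 7
h(2) = h(4) - h(3) = 11 - 7 = 4
h(1) = h(3) - h(2) = 7 - 4 = 3
h(0) = h(2) - h(1) = 4 - 3 = 1

h(0) = 1, h(1) = 3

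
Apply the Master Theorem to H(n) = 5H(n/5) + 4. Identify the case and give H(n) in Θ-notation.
Master Theorem template: H(n) = a·H(n/b) + f(n).
Here: a=5, b=5, f(n)=4
Compute log_b(a) = log_5(5) = 1.
f(n) = 4 = O(n^(1-ε)) with ε = 1. Case 1: H(n) = Θ(n^log_b(a)) = Θ(n).

Case 1: H(n) = Θ(n)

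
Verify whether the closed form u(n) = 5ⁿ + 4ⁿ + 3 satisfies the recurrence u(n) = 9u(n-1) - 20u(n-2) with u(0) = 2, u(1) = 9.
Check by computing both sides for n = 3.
From the recurrence with u(0) = 2, u(1) = 9:
  u(0) = 2, u(1) = 9, u(2) = 41, u(3) = 189
  so the recurrence gives u(3) = 189.
From the proposed closed form u(n) = 5ⁿ + 4ⁿ + 3:
  u(3) = 192.
The recurrence gives 189 but the closed form gives 192, so the closed form does not satisfy the recurrence.

No, the closed form is incorrect.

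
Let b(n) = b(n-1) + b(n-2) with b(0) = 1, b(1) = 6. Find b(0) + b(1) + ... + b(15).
Computing the sequence terms: 1, 6, 7, 13, 20, 33, 53, 86, 139, 225, 364, 589, 953, 1542, 2495, 4037
Adding these values together:

10563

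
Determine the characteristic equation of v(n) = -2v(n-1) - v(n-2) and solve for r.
Substitute v(n) = rⁿ and divide through by rⁿ⁻²: r² + 2r + 1 = 0
Factor: (r + 1)² = 0, so r = -1 (double root).
General solution: v(n) = (A + Bn)·(-1)ⁿ

Characteristic: r² + 2r + 1 = 0, Roots: r = -1 (double root)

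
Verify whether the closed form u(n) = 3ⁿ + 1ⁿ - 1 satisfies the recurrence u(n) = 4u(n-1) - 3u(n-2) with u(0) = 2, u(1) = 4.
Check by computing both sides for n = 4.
From the recurrence with u(0) = 2, u(1) = 4:
  u(0) = 2, u(1) = 4, u(2) = 10, u(3) = 28, u(4) = 82
  so the recurrence gives u(4) = 82.
From the proposed closed form u(n) = 3ⁿ + 1ⁿ - 1:
  u(4) = 81.
The recurrence gives 82 but the closed form gives 81, so the closed form does not satisfy the recurrence.

No, the closed form is incorrect.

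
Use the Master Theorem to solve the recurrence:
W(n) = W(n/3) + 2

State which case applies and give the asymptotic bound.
Master Theorem template: W(n) = a·W(n/b) + f(n).
Here: a=1, b=3, f(n)=2
Compute log_b(a) = log_3(1) = 0.
f(n) = 2 = Θ(1). Case 2: W(n) = Θ(log n).

Case 2: W(n) = Θ(log n)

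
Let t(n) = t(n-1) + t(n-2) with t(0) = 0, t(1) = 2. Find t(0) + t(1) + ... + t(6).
Computing the sequence terms: 0, 2, 2, 4, 6, 10, 16
Adding these values together:

40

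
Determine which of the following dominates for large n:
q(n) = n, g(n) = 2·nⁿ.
Comparing growth rates:
Growth-rate hierarchy: log n ≺ any polynomial ≺ any exponential cⁿ (c>1) ≺ n! ≺ nⁿ.
super-exponential nⁿ dominates polynomial degree 1 asymptotically.

g(n) grows faster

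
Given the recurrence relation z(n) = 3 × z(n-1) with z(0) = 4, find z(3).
Computing step by step:
z(0) = 4
z(1) = 3 × 4 = 12
z(2) = 3 × 12 = 36
z(3) = 3 × 36 = 108

108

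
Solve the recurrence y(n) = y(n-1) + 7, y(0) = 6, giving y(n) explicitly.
Recurrence: y(n) = y(n-1) + 7, initial: y(0) = 6.
Each step adds 7, so y(n) = y(0) + 7n = 7n + 6.

y(n) = 7n + 6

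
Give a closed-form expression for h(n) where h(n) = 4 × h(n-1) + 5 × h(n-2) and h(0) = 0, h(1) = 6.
Recurrence: h(n) = 4 × h(n-1) + 5 × h(n-2), initial: h(0) = 0, h(1) = 6.
Characteristic equation: r² - 4r - 5 = 0, which factors as (r - 5)(r + 1) = 0, so r = 5, -1. General solution h(n) = A·5ⁿ + B·(-1)ⁿ. From h(0) = 0: A + B = 0. From h(1) = 6: 5A - 1B = 6. Solving gives A = 1, B = -1.

h(n) = 5ⁿ - (-1)ⁿ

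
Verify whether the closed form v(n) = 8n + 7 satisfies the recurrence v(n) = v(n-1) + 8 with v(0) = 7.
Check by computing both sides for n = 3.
From the recurrence with v(0) = 7:
  v(0) = 7, v(1) = 15, v(2) = 23, v(3) = 31
  so the recurrence gives v(3) = 31.
From the proposed closed form v(n) = 8n + 7:
  v(3) = 31.
Both sides give 31 at n = 3, and the initial condition(s) match, so the closed form is consistent.

Yes, the closed form is correct.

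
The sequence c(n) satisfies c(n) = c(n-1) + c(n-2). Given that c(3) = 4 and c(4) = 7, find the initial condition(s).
Work backwards using c(k) = c(k+2) - c(k+1):
c(2) = c(4) - c(3) = 7 - 4 = 3
c(1) = c(3) - c(2) = 4 - 3 = 1
c(0) = c(2) - c(1) = 3 - 1 = 2

c(0) = 2, c(1) = 1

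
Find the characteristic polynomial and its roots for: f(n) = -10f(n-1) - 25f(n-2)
Substitute f(n) = rⁿ and divide through by rⁿ⁻²: r² + 10r + 25 = 0
Factor: (r + 5)² = 0, so r = -5 (double root).
General solution: f(n) = (A + Bn)·(-5)ⁿ

Characteristic: r² + 10r + 25 = 0, Roots: r = -5 (double root)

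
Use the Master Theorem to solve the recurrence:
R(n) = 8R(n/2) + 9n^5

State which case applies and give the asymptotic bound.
Master Theorem template: R(n) = a·R(n/b) + f(n).
Here: a=8, b=2, f(n)=9n^5
Compute log_b(a) = log_2(8) = 3.
f(n) = 9n^5 = Ω(n^(3+ε)) with ε = 2, and the regularity condition holds (a·f(n/b) = (a/b^5)·f(n) with a/b^5 = 2^-2 < 1). Case 3: R(n) = Θ(f(n)) = Θ(n^5).

Case 3: R(n) = Θ(n^5)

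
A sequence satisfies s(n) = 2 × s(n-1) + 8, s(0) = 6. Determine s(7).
Computing step by step:
s(0) = 6
s(1) = 2 × 6 + 8 = 20
s(2) = 2 × 20 + 8 = 48
s(3) = 2 × 48 + 8 = 104
s(4) = 2 × 104 + 8 = 216
s(5) = 2 × 216 + 8 = 440
s(6) = 2 × 440 + 8 = 888
s(7) = 2 × 888 + 8 = 1784

1784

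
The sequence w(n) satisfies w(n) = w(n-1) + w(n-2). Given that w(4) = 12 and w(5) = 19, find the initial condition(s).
Work backwards using w(k) = w(k+2) - w(k+1):
w(3) = w(5) - w(4) = 19 - 12 = 7
w(2) = w(4) - w(3) = 12 - 7 = 5
w(1) = w(3) - w(2) = 7 - 5 = 2
w(0) = w(2) - w(1) = 5 - 2 = 3

w(0) = 3, w(1) = 2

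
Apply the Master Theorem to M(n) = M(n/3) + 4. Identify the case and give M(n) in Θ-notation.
Master Theorem template: M(n) = a·M(n/b) + f(n).
Here: a=1, b=3, f(n)=4
Compute log_b(a) = log_3(1) = 0.
f(n) = 4 = Θ(1). Case 2: M(n) = Θ(log n).

Case 2: M(n) = Θ(log n)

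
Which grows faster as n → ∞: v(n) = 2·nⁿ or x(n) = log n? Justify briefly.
Comparing growth rates:
Growth-rate hierarchy: log n ≺ any polynomial ≺ any exponential cⁿ (c>1) ≺ n! ≺ nⁿ.
super-exponential nⁿ dominates logarithmic asymptotically.

v(n) grows faster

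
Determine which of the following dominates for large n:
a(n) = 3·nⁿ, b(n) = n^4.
Comparing growth rates:
Growth-rate hierarchy: log n ≺ any polynomial ≺ any exponential cⁿ (c>1) ≺ n! ≺ nⁿ.
super-exponential nⁿ dominates polynomial degree 4 asymptotically.

a(n) grows faster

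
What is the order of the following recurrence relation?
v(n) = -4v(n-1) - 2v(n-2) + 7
The order is the largest lag k for which v(n-k) appears. Here the deepest term is v(n-2) (the 7 term is non-homogeneous and does not affect the order), so the order is 2.

Order 2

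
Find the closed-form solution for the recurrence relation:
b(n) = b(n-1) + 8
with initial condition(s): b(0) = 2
Recurrence: b(n) = b(n-1) + 8, initial: b(0) = 2.
Each step adds 8, so b(n) = b(0) + 8n = 8n + 2.

b(n) = 8n + 2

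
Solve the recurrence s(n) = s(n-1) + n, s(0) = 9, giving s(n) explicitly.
Recurrence: s(n) = s(n-1) + n, initial: s(0) = 9.
Telescoping: s(n) = s(0) + Σᵢ₌₁ⁿ i = 9 + n(n+1)/2.

s(n) = n(n+1)/2 + 9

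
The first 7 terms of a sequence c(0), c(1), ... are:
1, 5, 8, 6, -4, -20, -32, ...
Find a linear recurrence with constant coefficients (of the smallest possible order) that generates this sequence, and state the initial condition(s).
Look for the lowest-order linear relation among consecutive terms.
Observation: c(n) - 2·c(n-1) - (-2)·c(n-2) = 0 holds for the shown terms, and no order-1 relation c(n) = α·c(n-1) + β fits.
Check at n=3: 2·8 + (-2)·5 = 6. ✓

c(n) = 2c(n-1) - 2c(n-2), c(0) = 1, c(1) = 5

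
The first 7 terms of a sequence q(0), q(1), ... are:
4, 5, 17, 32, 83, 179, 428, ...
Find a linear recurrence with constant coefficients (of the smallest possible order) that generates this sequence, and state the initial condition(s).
Look for the lowest-order linear relation among consecutive terms.
Observation: q(n) - 1·q(n-1) - (3)·q(n-2) = 0 holds for the shown terms, and no order-1 relation q(n) = α·q(n-1) + β fits.
Check at n=3: 1·17 + (3)·5 = 32. ✓

q(n) = q(n-1) + 3q(n-2), q(0) = 4, q(1) = 5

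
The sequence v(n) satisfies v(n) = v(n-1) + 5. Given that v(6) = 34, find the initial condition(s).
v(6) = v(0) + 6·5, so v(0) = 34 - 30 = 4.

v(0) = 4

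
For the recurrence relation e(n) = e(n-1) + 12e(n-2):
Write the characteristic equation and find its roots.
Substitute e(n) = rⁿ and divide through by rⁿ⁻²: r² - r - 12 = 0
Factor: (r - 4)(r + 3) = 0, so r = 4, -3.
General solution: e(n) = A·4ⁿ + B·(-3)ⁿ

Characteristic: r² - r - 12 = 0, Roots: r = 4, -3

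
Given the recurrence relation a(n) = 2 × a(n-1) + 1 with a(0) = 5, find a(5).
Computing step by step:
a(0) = 5
a(1) = 2 × 5 + 1 = 11
a(2) = 2 × 11 + 1 = 23
a(3) = 2 × 23 + 1 = 47
a(4) = 2 × 47 + 1 = 95
a(5) = 2 × 95 + 1 = 191

191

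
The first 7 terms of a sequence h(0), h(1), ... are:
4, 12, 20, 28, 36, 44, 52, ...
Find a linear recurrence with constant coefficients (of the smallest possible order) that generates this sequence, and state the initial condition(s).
Look for the lowest-order linear relation among consecutive terms.
Observation: consecutive differences are constant (= 8).
Check at n=2: 1·12 + 8 = 20. ✓

h(n) = h(n-1) + 8, h(0) = 4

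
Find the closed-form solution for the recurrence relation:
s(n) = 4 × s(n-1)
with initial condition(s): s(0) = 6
Recurrence: s(n) = 4 × s(n-1), initial: s(0) = 6.
Each term is 4 times the previous, so this is geometric with ratio 4. After n steps: s(n) = s(0)·4ⁿ = 6·4ⁿ.

s(n) = 6·4ⁿ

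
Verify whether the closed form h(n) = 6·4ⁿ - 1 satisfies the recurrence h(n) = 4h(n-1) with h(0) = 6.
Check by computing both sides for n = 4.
From the recurrence with h(0) = 6:
  h(0) = 6, h(1) = 24, h(2) = 96, h(3) = 384, h(4) = 1536
  so the recurrence gives h(4) = 1536.
From the proposed closed form h(n) = 6·4ⁿ - 1:
  h(4) = 1535.
The recurrence gives 1536 but the closed form gives 1535, so the closed form does not satisfy the recurrence.

No, the closed form is incorrect.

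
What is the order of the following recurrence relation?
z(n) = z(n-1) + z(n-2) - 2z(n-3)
The order is the largest lag k for which z(n-k) appears. Here the deepest term is z(n-3), so the order is 3.

Order 3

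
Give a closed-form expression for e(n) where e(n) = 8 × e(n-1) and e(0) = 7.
Recurrence: e(n) = 8 × e(n-1), initial: e(0) = 7.
Each term is 8 times the previous, so this is geometric with ratio 8. After n steps: e(n) = e(0)·8ⁿ = 7·8ⁿ.

e(n) = 7·8ⁿ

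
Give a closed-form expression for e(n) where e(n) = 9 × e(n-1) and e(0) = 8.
Recurrence: e(n) = 9 × e(n-1), initial: e(0) = 8.
Each term is 9 times the previous, so this is geometric with ratio 9. After n steps: e(n) = e(0)·9ⁿ = 8·9ⁿ.

e(n) = 8·9ⁿ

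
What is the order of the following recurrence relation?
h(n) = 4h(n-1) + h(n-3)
The order is the largest lag k for which h(n-k) appears. Here the deepest term is h(n-3), so the order is 3.

Order 3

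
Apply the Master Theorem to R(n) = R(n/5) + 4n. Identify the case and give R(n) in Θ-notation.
Master Theorem template: R(n) = a·R(n/b) + f(n).
Here: a=1, b=5, f(n)=4n
Compute log_b(a) = log_5(1) = 0.
f(n) = 4n = Ω(n^(0+ε)) with ε = 1, and the regularity condition holds (a·f(n/b) = (a/b^1)·f(n) with a/b^1 = 5^-1 < 1). Case 3: R(n) = Θ(f(n)) = Θ(n).

Case 3: R(n) = Θ(n)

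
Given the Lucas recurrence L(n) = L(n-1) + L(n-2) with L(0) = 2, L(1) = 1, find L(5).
Computing the sequence terms:
2, 1, 3, 4, 7, 11

11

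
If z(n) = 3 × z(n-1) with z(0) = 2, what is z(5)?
Computing step by step:
z(0) = 2
z(1) = 3 × 2 = 6
z(2) = 3 × 6 = 18
z(3) = 3 × 18 = 54
z(4) = 3 × 54 = 162
z(5) = 3 × 162 = 486

486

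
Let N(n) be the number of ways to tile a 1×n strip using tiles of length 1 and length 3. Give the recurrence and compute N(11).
Condition on the last tile: it has length 1 (leaving a 1×(n-1) strip) or length 3 (leaving a 1×(n-3) strip), so N(n) = N(n-1) + N(n-3) (order-3 linear recurrence).
For 0 ≤ i < 3 only unit tiles fit, so N(i) = 1.
Iterating the recurrence: N(3) = 2, N(4) = 3, N(5) = 4, N(6) = 6, N(7) = 9, N(8) = 13, N(9) = 19, N(10) = 28, N(11) = 41.

N(n) = N(n-1) + N(n-3), with N(i) = 1 for 0 ≤ i < 3; N(11) = 41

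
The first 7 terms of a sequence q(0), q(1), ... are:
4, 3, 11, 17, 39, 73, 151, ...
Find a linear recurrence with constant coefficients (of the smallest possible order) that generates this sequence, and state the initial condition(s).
Look for the lowest-order linear relation among consecutive terms.
Observation: q(n) - 1·q(n-1) - (2)·q(n-2) = 0 holds for the shown terms, and no order-1 relation q(n) = α·q(n-1) + β fits.
Check at n=3: 1·11 + (2)·3 = 17. ✓

q(n) = q(n-1) + 2q(n-2), q(0) = 4, q(1) = 3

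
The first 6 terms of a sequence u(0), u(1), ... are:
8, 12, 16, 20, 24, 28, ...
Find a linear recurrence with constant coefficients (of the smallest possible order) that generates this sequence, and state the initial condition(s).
Look for the lowest-order linear relation among consecutive terms.
Observation: consecutive differences are constant (= 4).
Check at n=2: 1·12 + 4 = 16. ✓

u(n) = u(n-1) + 4, u(0) = 8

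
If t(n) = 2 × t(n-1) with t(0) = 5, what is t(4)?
Computing step by step:
t(0) = 5
t(1) = 2 × 5 = 10
t(2) = 2 × 10 = 20
t(3) = 2 × 20 = 40
t(4) = 2 × 40 = 80

80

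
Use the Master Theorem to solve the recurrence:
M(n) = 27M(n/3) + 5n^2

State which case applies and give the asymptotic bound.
Master Theorem template: M(n) = a·M(n/b) + f(n).
Here: a=27, b=3, f(n)=5n^2
Compute log_b(a) = log_3(27) = 3.
f(n) = 5n^2 = O(n^(3-ε)) with ε = 1. Case 1: M(n) = Θ(n^log_b(a)) = Θ(n^3).

Case 1: M(n) = Θ(n^3)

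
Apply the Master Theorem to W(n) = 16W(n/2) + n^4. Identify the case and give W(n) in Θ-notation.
Master Theorem template: W(n) = a·W(n/b) + f(n).
Here: a=16, b=2, f(n)=n^4
Compute log_b(a) = log_2(16) = 4.
f(n) = n^4 = Θ(n^4). Case 2: W(n) = Θ(n^4 log n).

Case 2: W(n) = Θ(n^4 log n)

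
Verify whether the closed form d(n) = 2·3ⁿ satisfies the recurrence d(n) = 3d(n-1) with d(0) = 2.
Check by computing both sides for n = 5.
From the recurrence with d(0) = 2:
  d(0) = 2, d(1) = 6, d(2) = 18, d(3) = 54, d(4) = 162, d(5) = 486
  so the recurrence gives d(5) = 486.
From the proposed closed form d(n) = 2·3ⁿ:
  d(5) = 486.
Both sides give 486 at n = 5, and the initial condition(s) match, so the closed form is consistent.

Yes, the closed form is correct.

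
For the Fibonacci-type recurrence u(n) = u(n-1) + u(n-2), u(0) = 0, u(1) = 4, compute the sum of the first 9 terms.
Computing the sequence terms: 0, 4, 4, 8, 12, 20, 32, 52, 84
Adding these values together:

216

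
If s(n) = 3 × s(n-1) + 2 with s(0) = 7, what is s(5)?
Computing step by step:
s(0) = 7
s(1) = 3 × 7 + 2 = 23
s(2) = 3 × 23 + 2 = 71
s(3) = 3 × 71 + 2 = 215
s(4) = 3 × 215 + 2 = 647
s(5) = 3 × 647 + 2 = 1943

1943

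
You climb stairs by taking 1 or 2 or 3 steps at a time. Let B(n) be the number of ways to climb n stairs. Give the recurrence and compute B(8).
Condition on the size of the last step (1 to 3): before it there were n-1, …, n-3 stairs climbed, and these cases are disjoint, so B(n) = B(n-1) + B(n-2) + B(n-3) (order-3 linear recurrence).
Initial conditions by direct count (compositions of i into parts ≤ 3): B(1) = 1; B(2) = 2; B(3) = 4.
Iterating the recurrence: B(4) = 7, B(5) = 13, B(6) = 24, B(7) = 44, B(8) = 81.

B(n) = B(n-1) + B(n-2) + B(n-3), B(1) = 1, B(2) = 2, B(3) = 4; B(8) = 81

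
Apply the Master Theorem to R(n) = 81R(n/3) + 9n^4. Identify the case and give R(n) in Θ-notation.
Master Theorem template: R(n) = a·R(n/b) + f(n).
Here: a=81, b=3, f(n)=9n^4
Compute log_b(a) = log_3(81) = 4.
f(n) = 9n^4 = Θ(n^4). Case 2: R(n) = Θ(n^4 log n).

Case 2: R(n) = Θ(n^4 log n)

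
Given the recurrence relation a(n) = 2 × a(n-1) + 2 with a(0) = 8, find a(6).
Computing step by step:
a(0) = 8
a(1) = 2 × 8 + 2 = 18
a(2) = 2 × 18 + 2 = 38
a(3) = 2 × 38 + 2 = 78
a(4) = 2 × 78 + 2 = 158
a(5) = 2 × 158 + 2 = 318
a(6) = 2 × 318 + 2 = 638

638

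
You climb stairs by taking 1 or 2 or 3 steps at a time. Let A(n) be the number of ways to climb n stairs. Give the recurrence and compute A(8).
Condition on the size of the last step (1 to 3): before it there were n-1, …, n-3 stairs climbed, and these cases are disjoint, so A(n) = A(n-1) + A(n-2) + A(n-3) (order-3 linear recurrence).
Initial conditions by direct count (compositions of i into parts ≤ 3): A(1) = 1; A(2) = 2; A(3) = 4.
Iterating the recurrence: A(4) = 7, A(5) = 13, A(6) = 24, A(7) = 44, A(8) = 81.

A(n) = A(n-1) + A(n-2) + A(n-3), A(1) = 1, A(2) = 2, A(3) = 4; A(8) = 81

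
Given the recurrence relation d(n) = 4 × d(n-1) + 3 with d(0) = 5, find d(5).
Computing step by step:
d(0) = 5
d(1) = 4 × 5 + 3 = 23
d(2) = 4 × 23 + 3 = 95
d(3) = 4 × 95 + 3 = 383
d(4) = 4 × 383 + 3 = 1535
d(5) = 4 × 1535 + 3 = 6143

6143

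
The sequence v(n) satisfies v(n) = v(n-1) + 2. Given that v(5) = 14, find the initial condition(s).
v(5) = v(0) + 5·2, so v(0) = 14 - 10 = 4.

v(0) = 4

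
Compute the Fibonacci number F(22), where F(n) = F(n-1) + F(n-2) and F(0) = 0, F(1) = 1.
Computing the sequence terms:
0, 1, 1, 2, 3, 5, 8, 13, 21, 34, 55, 89, 144, 233, 377, 610, 987, 1597, 2584, 4181, 6765, 10946, 17711

17711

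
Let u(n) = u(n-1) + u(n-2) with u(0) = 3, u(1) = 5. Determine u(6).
Computing the sequence terms:
3, 5, 8, 13, 21, 34, 55

55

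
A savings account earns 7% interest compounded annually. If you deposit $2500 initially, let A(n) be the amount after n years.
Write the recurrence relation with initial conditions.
Each year the balance grows by 7%, i.e. is multiplied by 1 + 7/100 = 1.07, so A(n) = 1.07 × A(n-1). The initial deposit gives A(0) = 2500.
Unrolling gives the closed form A(n) = 2500 × (1.07)ⁿ.

A(n) = 1.07 × A(n-1), A(0) = 2500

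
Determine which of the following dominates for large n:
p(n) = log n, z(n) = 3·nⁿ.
Comparing growth rates:
Growth-rate hierarchy: log n ≺ any polynomial ≺ any exponential cⁿ (c>1) ≺ n! ≺ nⁿ.
super-exponential nⁿ dominates logarithmic asymptotically.

z(n) grows faster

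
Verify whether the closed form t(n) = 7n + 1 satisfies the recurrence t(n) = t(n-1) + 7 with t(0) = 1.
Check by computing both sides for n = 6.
From the recurrence with t(0) = 1:
  t(0) = 1, t(1) = 8, t(2) = 15, t(3) = 22, t(4) = 29, t(5) = 36, t(6) = 43
  so the recurrence gives t(6) = 43.
From the proposed closed form t(n) = 7n + 1:
  t(6) = 43.
Both sides give 43 at n = 6, and the initial condition(s) match, so the closed form is consistent.

Yes, the closed form is correct.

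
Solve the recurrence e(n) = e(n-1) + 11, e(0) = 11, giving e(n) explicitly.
Recurrence: e(n) = e(n-1) + 11, initial: e(0) = 11.
Each step adds 11, so e(n) = e(0) + 11n = 11n + 11.

e(n) = 11n + 11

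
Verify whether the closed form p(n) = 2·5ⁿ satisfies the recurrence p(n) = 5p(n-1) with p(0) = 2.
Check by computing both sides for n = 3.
From the recurrence with p(0) = 2:
  p(0) = 2, p(1) = 10, p(2) = 50, p(3) = 250
  so the recurrence gives p(3) = 250.
From the proposed closed form p(n) = 2·5ⁿ:
  p(3) = 250.
Both sides give 250 at n = 3, and the initial condition(s) match, so the closed form is consistent.

Yes, the closed form is correct.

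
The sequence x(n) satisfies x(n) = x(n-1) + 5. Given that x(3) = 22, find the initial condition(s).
x(3) = x(0) + 3·5, so x(0) = 22 - 15 = 7.

x(0) = 7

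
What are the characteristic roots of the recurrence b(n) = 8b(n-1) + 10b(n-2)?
Substitute b(n) = rⁿ and divide through by rⁿ⁻²: r² - 8r - 10 = 0
Discriminant: 8² + 4·10 = 104, not a perfect square, so by the quadratic formula r = (8 ± √104)/2.
General solution: b(n) = A·r₁ⁿ + B·r₂ⁿ where r₁,r₂ = (8 ± √104)/2

Characteristic: r² - 8r - 10 = 0, Roots: r = (8 ± √104)/2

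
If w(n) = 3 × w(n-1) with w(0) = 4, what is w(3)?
Computing step by step:
w(0) = 4
w(1) = 3 × 4 = 12
w(2) = 3 × 12 = 36
w(3) = 3 × 36 = 108

108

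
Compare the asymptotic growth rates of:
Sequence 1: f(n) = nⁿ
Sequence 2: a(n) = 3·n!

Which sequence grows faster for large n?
Comparing growth rates:
Growth-rate hierarchy: log n ≺ any polynomial ≺ any exponential cⁿ (c>1) ≺ n! ≺ nⁿ.
super-exponential nⁿ dominates factorial asymptotically.

f(n) grows faster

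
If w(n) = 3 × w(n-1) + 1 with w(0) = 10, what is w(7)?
Computing step by step:
w(0) = 10
w(1) = 3 × 10 + 1 = 31
w(2) = 3 × 31 + 1 = 94
w(3) = 3 × 94 + 1 = 283
w(4) = 3 × 283 + 1 = 850
w(5) = 3 × 850 + 1 = 2551
w(6) = 3 × 2551 + 1 = 7654
w(7) = 3 × 7654 + 1 = 22963

22963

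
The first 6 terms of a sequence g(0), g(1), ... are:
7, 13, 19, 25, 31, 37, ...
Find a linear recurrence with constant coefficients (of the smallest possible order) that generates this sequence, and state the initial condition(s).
Look for the lowest-order linear relation among consecutive terms.
Observation: consecutive differences are constant (= 6).
Check at n=2: 1·13 + 6 = 19. ✓

g(n) = g(n-1) + 6, g(0) = 7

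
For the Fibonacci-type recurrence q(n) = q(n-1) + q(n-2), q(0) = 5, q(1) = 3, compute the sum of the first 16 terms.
Computing the sequence terms: 5, 3, 8, 11, 19, 30, 49, 79, 128, 207, 335, 542, 877, 1419, 2296, 3715
Adding these values together:

9723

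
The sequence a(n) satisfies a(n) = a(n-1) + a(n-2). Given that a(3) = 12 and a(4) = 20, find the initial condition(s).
Work backwards using a(k) = a(k+2) - a(k+1):
a(2) = a(4) - a(3) = 20 - 12 = 8
a(1) = a(3) - a(2) = 12 - 8 = 4
a(0) = a(2) - a(1) = 8 - 4 = 4

a(0) = 4, a(1) = 4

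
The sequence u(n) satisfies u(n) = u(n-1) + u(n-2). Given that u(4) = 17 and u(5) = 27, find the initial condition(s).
Work backwards using u(k) = u(k+2) - u(k+1):
u(3) = u(5) - u(4) = 27 - 17 = 10
u(2) = u(4) - u(3) = 17 - 10 = 7
u(1) = u(3) - u(2) = 10 - 7 = 3
u(0) = u(2) - u(1) = 7 - 3 = 4

u(0) = 4, u(1) = 3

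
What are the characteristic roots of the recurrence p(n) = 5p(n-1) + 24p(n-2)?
Substitute p(n) = rⁿ and divide through by rⁿ⁻²: r² - 5r - 24 = 0
Factor: (r + 3)(r - 8) = 0, so r = -3, 8.
General solution: p(n) = A·(-3)ⁿ + B·8ⁿ

Characteristic: r² - 5r - 24 = 0, Roots: r = -3, 8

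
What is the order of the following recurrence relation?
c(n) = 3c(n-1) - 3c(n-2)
The order is the largest lag k for which c(n-k) appears. Here the deepest term is c(n-2), so the order is 2.

Order 2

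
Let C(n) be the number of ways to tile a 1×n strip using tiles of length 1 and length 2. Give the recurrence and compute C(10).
Condition on the last tile: it has length 1 (leaving a 1×(n-1) strip) or length 2 (leaving a 1×(n-2) strip), so C(n) = C(n-1) + C(n-2) (order-2 linear recurrence).
For 0 ≤ i < 2 only unit tiles fit, so C(i) = 1.
Iterating the recurrence: C(2) = 2, C(3) = 3, C(4) = 5, C(5) = 8, C(6) = 13, C(7) = 21, C(8) = 34, C(9) = 55, C(10) = 89.

C(n) = C(n-1) + C(n-2), with C(i) = 1 for 0 ≤ i < 2; C(10) = 89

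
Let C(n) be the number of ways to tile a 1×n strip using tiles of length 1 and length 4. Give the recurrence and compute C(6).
Condition on the last tile: it has length 1 (leaving a 1×(n-1) strip) or length 4 (leaving a 1×(n-4) strip), so C(n) = C(n-1) + C(n-4) (order-4 linear recurrence).
For 0 ≤ i < 4 only unit tiles fit, so C(i) = 1.
Iterating the recurrence: C(4) = 2, C(5) = 3, C(6) = 4.

C(n) = C(n-1) + C(n-4), with C(i) = 1 for 0 ≤ i < 4; C(6) = 4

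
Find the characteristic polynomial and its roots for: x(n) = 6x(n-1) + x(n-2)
Substitute x(n) = rⁿ and divide through by rⁿ⁻²: r² - 6r - 1 = 0
Discriminant: 6² + 4·1 = 40, not a perfect square, so by the quadratic formula r = (6 ± √40)/2.
General solution: x(n) = A·r₁ⁿ + B·r₂ⁿ where r₁,r₂ = (6 ± √40)/2

Characteristic: r² - 6r - 1 = 0, Roots: r = (6 ± √40)/2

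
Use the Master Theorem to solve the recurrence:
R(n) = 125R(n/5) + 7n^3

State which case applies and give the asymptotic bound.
Master Theorem template: R(n) = a·R(n/b) + f(n).
Here: a=125, b=5, f(n)=7n^3
Compute log_b(a) = log_5(125) = 3.
f(n) = 7n^3 = Θ(n^3). Case 2: R(n) = Θ(n^3 log n).

Case 2: R(n) = Θ(n^3 log n)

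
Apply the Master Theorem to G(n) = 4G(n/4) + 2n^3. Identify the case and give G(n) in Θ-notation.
Master Theorem template: G(n) = a·G(n/b) + f(n).
Here: a=4, b=4, f(n)=2n^3
Compute log_b(a) = log_4(4) = 1.
f(n) = 2n^3 = Ω(n^(1+ε)) with ε = 2, and the regularity condition holds (a·f(n/b) = (a/b^3)·f(n) with a/b^3 = 4^-2 < 1). Case 3: G(n) = Θ(f(n)) = Θ(n^3).

Case 3: G(n) = Θ(n^3)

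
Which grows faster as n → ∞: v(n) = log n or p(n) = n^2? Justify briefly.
Comparing growth rates:
Growth-rate hierarchy: log n ≺ any polynomial ≺ any exponential cⁿ (c>1) ≺ n! ≺ nⁿ.
polynomial degree 2 dominates logarithmic asymptotically.

p(n) grows faster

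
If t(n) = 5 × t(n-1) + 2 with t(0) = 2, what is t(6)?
Computing step by step:
t(0) = 2
t(1) = 5 × 2 + 2 = 12
t(2) = 5 × 12 + 2 = 62
t(3) = 5 × 62 + 2 = 312
t(4) = 5 × 312 + 2 = 1562
t(5) = 5 × 1562 + 2 = 7812
t(6) = 5 × 7812 + 2 = 39062

39062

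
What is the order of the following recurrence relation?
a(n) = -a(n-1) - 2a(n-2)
The order is the largest lag k for which a(n-k) appears. Here the deepest term is a(n-2), so the order is 2.

Order 2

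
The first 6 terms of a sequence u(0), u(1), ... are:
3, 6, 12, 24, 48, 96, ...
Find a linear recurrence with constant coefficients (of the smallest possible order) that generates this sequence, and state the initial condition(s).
Look for the lowest-order linear relation among consecutive terms.
Observation: each term is 2× the previous.
Check at n=2: 2·6 = 12. ✓

u(n) = 2 × u(n-1), u(0) = 3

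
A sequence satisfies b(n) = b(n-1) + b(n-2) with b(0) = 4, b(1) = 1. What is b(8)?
Computing the sequence terms:
4, 1, 5, 6, 11, 17, 28, 45, 73

73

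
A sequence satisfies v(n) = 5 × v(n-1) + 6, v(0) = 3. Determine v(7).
Computing step by step:
v(0) = 3
v(1) = 5 × 3 + 6 = 21
v(2) = 5 × 21 + 6 = 111
v(3) = 5 × 111 + 6 = 561
v(4) = 5 × 561 + 6 = 2811
v(5) = 5 × 2811 + 6 = 14061
v(6) = 5 × 14061 + 6 = 70311
v(7) = 5 × 70311 + 6 = 351561

351561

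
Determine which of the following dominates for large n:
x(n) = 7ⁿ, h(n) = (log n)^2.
Comparing growth rates:
Growth-rate hierarchy: log n ≺ any polynomial ≺ any exponential cⁿ (c>1) ≺ n! ≺ nⁿ.
exponential base 7 dominates polylogarithmic (log n)^2 asymptotically.

x(n) grows faster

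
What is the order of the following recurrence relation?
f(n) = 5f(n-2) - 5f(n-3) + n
The order is the largest lag k for which f(n-k) appears. Here the deepest term is f(n-3) (the n term is non-homogeneous and does not affect the order), so the order is 3.

Order 3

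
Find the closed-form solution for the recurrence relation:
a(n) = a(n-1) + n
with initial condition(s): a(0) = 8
Recurrence: a(n) = a(n-1) + n, initial: a(0) = 8.
Telescoping: a(n) = a(0) + Σᵢ₌₁ⁿ i = 8 + n(n+1)/2.

a(n) = n(n+1)/2 + 8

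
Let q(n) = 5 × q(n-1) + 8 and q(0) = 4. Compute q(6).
Computing step by step:
q(0) = 4
q(1) = 5 × 4 + 8 = 28
q(2) = 5 × 28 + 8 = 148
q(3) = 5 × 148 + 8 = 748
q(4) = 5 × 748 + 8 = 3748
q(5) = 5 × 3748 + 8 = 18748
q(6) = 5 × 18748 + 8 = 93748

93748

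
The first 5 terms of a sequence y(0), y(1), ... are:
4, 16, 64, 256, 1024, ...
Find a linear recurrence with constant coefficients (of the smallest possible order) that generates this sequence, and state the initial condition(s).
Look for the lowest-order linear relation among consecutive terms.
Observation: each term is 4× the previous.
Check at n=2: 4·16 = 64. ✓

y(n) = 4 × y(n-1), y(0) = 4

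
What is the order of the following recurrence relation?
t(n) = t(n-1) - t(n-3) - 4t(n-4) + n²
The order is the largest lag k for which t(n-k) appears. Here the deepest term is t(n-4) (the n² term is non-homogeneous and does not affect the order), so the order is 4.

Order 4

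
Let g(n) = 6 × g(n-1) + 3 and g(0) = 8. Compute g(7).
Computing step by step:
g(0) = 8
g(1) = 6 × 8 + 3 = 51
g(2) = 6 × 51 + 3 = 309
g(3) = 6 × 309 + 3 = 1857
g(4) = 6 × 1857 + 3 = 11145
g(5) = 6 × 11145 + 3 = 66873
g(6) = 6 × 66873 + 3 = 401241
g(7) = 6 × 401241 + 3 = 2407449

2407449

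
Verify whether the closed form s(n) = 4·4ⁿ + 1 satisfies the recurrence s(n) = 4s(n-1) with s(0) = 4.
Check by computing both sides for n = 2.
From the recurrence with s(0) = 4:
  s(0) = 4, s(1) = 16, s(2) = 64
  so the recurrence gives s(2) = 64.
From the proposed closed form s(n) = 4·4ⁿ + 1:
  s(2) = 65.
The recurrence gives 64 but the closed form gives 65, so the closed form does not satisfy the recurrence.

No, the closed form is incorrect.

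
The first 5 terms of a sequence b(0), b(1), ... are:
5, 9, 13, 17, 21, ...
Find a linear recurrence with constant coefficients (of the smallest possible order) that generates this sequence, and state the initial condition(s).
Look for the lowest-order linear relation among consecutive terms.
Observation: consecutive differences are constant (= 4).
Check at n=2: 1·9 + 4 = 13. ✓

b(n) = b(n-1) + 4, b(0) = 5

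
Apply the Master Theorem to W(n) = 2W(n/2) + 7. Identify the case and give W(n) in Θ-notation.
Master Theorem template: W(n) = a·W(n/b) + f(n).
Here: a=2, b=2, f(n)=7
Compute log_b(a) = log_2(2) = 1.
f(n) = 7 = O(n^(1-ε)) with ε = 1. Case 1: W(n) = Θ(n^log_b(a)) = Θ(n).

Case 1: W(n) = Θ(n)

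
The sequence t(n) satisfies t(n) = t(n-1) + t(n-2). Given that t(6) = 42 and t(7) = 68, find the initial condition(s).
Work backwards using t(k) = t(k+2) - t(k+1):
t(5) = t(7) - t(6) = 68 - 42 = 26
t(4) = t(6) - t(5) = 42 - 26 = 16
t(3) = t(5) - t(4) = 26 - 16 = 10
t(2) = t(4) - t(3) = 16 - 10 = 6
t(1) = t(3) - t(2) = 10 - 6 = 4
t(0) = t(2) - t(1) = 6 - 4 = 2

t(0) = 2, t(1) = 4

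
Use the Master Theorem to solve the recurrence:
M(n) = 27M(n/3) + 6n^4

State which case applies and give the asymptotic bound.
Master Theorem template: M(n) = a·M(n/b) + f(n).
Here: a=27, b=3, f(n)=6n^4
Compute log_b(a) = log_3(27) = 3.
f(n) = 6n^4 = Ω(n^(3+ε)) with ε = 1, and the regularity condition holds (a·f(n/b) = (a/b^4)·f(n) with a/b^4 = 3^-1 < 1). Case 3: M(n) = Θ(f(n)) = Θ(n^4).

Case 3: M(n) = Θ(n^4)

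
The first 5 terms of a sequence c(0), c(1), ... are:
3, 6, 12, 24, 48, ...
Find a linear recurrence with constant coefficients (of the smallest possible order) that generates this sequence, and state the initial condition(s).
Look for the lowest-order linear relation among consecutive terms.
Observation: each term is 2× the previous.
Check at n=2: 2·6 = 12. ✓

c(n) = 2 × c(n-1), c(0) = 3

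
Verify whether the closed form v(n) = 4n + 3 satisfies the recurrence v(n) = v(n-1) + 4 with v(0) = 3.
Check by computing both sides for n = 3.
From the recurrence with v(0) = 3:
  v(0) = 3, v(1) = 7, v(2) = 11, v(3) = 15
  so the recurrence gives v(3) = 15.
From the proposed closed form v(n) = 4n + 3:
  v(3) = 15.
Both sides give 15 at n = 3, and the initial condition(s) match, so the closed form is consistent.

Yes, the closed form is correct.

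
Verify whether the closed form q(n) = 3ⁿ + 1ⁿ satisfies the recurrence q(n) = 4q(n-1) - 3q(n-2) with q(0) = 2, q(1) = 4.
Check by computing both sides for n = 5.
From the recurrence with q(0) = 2, q(1) = 4:
  q(0) = 2, q(1) = 4, q(2) = 10, q(3) = 28, q(4) = 82, q(5) = 244
  so the recurrence gives q(5) = 244.
From the proposed closed form q(n) = 3ⁿ + 1ⁿ:
  q(5) = 244.
Both sides give 244 at n = 5, and the initial condition(s) match, so the closed form is consistent.

Yes, the closed form is correct.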